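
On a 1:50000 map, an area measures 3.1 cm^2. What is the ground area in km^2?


ground_area = 3.1 * (50000/100)^2 = 775000.0 m^2 = 0.775 km^2

0.775 km^2


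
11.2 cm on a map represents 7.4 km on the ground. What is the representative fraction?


ground = 7.4 km = 740000 cm; RF denominator = ground / map = 740000 / 11.2 ≈ 66071; RF = 1:66071

1:66071


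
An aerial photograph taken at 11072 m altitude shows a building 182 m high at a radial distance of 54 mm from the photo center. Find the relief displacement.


d = h * r / H = 182 * 54 / 11072 = 0.89 mm

0.89 mm


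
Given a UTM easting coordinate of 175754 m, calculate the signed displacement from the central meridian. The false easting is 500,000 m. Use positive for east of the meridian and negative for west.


displacement = 175754 - 500000 = -324246 m

-324246 m


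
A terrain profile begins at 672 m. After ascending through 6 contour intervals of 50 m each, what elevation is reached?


elevation = 672 + 6 * 50 = 972 m

972 m


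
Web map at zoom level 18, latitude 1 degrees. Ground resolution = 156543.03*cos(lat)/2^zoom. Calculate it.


res = 156543.03 * cos(1) / 2^18 = 156543.03 * 0.9998477 / 262144 = 0.6 m/pixel

0.6 m/pixel


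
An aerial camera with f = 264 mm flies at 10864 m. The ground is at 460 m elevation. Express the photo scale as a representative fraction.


scale = f / (H - h) = 264 mm / 10404 m = 264 / 10404000 = 1:39409

1:39409


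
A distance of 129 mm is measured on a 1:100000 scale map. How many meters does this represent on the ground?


ground = 129 mm * 100000 / 1000 = 12900.0 m

12900.0 m


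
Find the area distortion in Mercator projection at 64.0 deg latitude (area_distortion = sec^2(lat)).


area_distortion = 1/cos^2(64.0) = 5.204

5.204


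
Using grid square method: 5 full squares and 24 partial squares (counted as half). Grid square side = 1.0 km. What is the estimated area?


effective squares = 5 + 24 * 0.5 = 17.0
area = 17.0 * 1.0 = 17.0 km^2

17.0 km^2


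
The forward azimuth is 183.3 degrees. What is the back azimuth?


back azimuth = (183.3 + 180) mod 360 = 3.3 degrees

3.3 degrees


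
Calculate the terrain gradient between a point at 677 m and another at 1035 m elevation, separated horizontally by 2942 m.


gradient = (1035 - 677) / 2942 = 358 / 2942 = 0.1217

0.1217


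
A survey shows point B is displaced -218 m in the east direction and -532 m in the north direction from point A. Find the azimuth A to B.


az = atan2(-218, -532) = -157.7 deg
adjusted to 0-360: 202.3 degrees

202.3 degrees


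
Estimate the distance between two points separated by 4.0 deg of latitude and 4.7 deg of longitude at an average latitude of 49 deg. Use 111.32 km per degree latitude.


dlat_km = 4.0 * 111.32 = 445.28
dlon_km = 4.7 * 111.32 * cos(49) ≈ 343.253
dist = sqrt(445.28^2 + 343.253^2) ≈ 562.2 km

562.2 km


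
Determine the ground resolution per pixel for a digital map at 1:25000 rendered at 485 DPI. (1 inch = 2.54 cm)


pixel_cm = 2.54 / 485 ≈ 0.005237 cm
ground = pixel_cm * 25000 / 100 = 2.54 * 25000 / (485 * 100) = 63500 / 48500 ≈ 1.31 m

1.31 m


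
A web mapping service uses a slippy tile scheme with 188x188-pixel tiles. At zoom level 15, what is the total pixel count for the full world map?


tiles per axis = 2^15 = 32768
total tiles = 32768^2 = 1073741824
pixels per axis = 32768 * 188 = 6160384
total pixels = 6160384^2 = 37950331027456

37950331027456 pixels


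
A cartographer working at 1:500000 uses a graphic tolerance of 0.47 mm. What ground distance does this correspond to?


ground = 0.47 mm * 500000 / 1000 = 235.0 m

235.0 m


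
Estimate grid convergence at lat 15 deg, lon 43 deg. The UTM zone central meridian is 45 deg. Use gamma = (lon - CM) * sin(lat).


gamma = (43 - 45) * sin(15) = -2 * 0.258819 = -0.518 degrees

-0.518 degrees


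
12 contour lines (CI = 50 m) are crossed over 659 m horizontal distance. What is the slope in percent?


elevation change = 12 * 50 = 600 m
slope = 600 / 659 * 100 = 91.0%

91.0%


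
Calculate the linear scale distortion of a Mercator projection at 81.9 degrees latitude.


SF = 1 / cos(81.9) = 1 / 0.140901 = 7.097

7.097


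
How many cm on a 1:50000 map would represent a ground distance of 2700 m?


map_cm = 2700 * 100 / 50000 = 5.4 cm

5.4 cm


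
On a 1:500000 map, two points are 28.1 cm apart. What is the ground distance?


ground = 28.1 cm * 500000 / 100 = 140500.0 m = 140.5 km

140.5 km


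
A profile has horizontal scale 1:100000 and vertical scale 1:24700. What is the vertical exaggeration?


VE = horizontal_scale / vertical_scale = 100000 / 24700 ≈ 4.0

4.0x


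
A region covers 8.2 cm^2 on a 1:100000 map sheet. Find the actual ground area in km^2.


ground_area = 8.2 * (100000/100)^2 = 8200000.0 m^2 = 8.2 km^2

8.2 km^2


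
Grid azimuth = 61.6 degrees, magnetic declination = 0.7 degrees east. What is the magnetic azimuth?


magnetic azimuth = grid azimuth - declination (east +ve)
mag_az = 61.6 - 0.7 = 60.9 degrees

60.9 degrees


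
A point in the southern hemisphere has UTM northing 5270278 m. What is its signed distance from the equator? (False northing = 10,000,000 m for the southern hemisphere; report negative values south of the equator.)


For southern: actual = 5270278 - 10000000 = -4729722 m

-4729722 m


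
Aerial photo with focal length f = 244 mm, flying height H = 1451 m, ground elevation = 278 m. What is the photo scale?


scale = f / (H - h) = 244 mm / 1173 m = 244 / 1173000 = 1:4807

1:4807


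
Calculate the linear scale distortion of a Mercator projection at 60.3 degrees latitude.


SF = 1 / cos(60.3) = 1 / 0.495459 = 2.018

2.018


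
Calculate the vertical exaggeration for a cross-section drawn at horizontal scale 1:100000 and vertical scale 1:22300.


VE = horizontal_scale / vertical_scale = 100000 / 22300 ≈ 4.5

4.5x


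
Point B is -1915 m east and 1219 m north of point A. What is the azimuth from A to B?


az = atan2(-1915, 1219) = -57.5 deg
adjusted to 0-360: 302.5 degrees

302.5 degrees


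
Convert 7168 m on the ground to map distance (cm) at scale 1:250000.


map_cm = 7168 * 100 / 250000 = 2.8672 cm ≈ 2.87 cm

2.87 cm


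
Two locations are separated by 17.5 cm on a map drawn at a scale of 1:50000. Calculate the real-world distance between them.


ground = 17.5 cm * 50000 / 100 = 8750.0 m = 8.75 km

8.75 km


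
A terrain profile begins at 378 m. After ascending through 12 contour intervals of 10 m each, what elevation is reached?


elevation = 378 + 12 * 10 = 498 m

498 m


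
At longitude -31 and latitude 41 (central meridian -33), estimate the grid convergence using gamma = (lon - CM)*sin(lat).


gamma = (-31 - -33) * sin(41) = 2 * 0.656059 = 1.312 degrees

1.312 degrees


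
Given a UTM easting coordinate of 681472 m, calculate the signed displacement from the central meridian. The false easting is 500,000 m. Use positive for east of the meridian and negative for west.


displacement = 681472 - 500000 = 181472 m

181472 m


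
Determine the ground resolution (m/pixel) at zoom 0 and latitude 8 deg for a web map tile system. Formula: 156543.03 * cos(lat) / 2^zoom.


res = 156543.03 * cos(8) / 2^0 = 156543.03 * 0.99026807 / 1 = 155019.56 m/pixel

155019.56 m/pixel


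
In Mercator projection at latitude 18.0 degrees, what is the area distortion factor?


area_distortion = 1/cos^2(18.0) = 1.106

1.106


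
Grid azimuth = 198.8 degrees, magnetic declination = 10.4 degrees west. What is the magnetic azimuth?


magnetic azimuth = grid azimuth - declination (east +ve)
mag_az = 198.8 - -10.4 = 209.2 degrees

209.2 degrees


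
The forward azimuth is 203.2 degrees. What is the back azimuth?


back azimuth = (203.2 + 180) mod 360 = 23.2 degrees

23.2 degrees


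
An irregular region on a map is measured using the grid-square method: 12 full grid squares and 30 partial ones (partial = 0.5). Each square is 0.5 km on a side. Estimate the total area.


effective squares = 12 + 30 * 0.5 = 27.0
area = 27.0 * 0.25 = 6.75 km^2

6.75 km^2


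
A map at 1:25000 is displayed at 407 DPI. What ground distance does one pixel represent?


pixel_cm = 2.54 / 407 ≈ 0.006241 cm
ground = pixel_cm * 25000 / 100 = 2.54 * 25000 / (407 * 100) = 63500 / 40700 ≈ 1.56 m

1.56 m


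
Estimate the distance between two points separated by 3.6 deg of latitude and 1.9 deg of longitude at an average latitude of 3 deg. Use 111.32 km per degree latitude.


dlat_km = 3.6 * 111.32 = 400.752
dlon_km = 1.9 * 111.32 * cos(3) ≈ 211.218
dist = sqrt(400.752^2 + 211.218^2) ≈ 453.0 km

453.0 km


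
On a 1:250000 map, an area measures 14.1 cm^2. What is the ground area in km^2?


ground_area = 14.1 * (250000/100)^2 = 88125000.0 m^2 = 88.125 km^2

88.125 km^2


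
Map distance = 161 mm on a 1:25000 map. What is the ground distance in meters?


ground = 161 mm * 25000 / 1000 = 4025.0 m

4025.0 m


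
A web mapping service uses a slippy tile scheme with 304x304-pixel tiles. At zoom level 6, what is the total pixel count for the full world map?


tiles per axis = 2^6 = 64
total tiles = 64^2 = 4096
pixels per axis = 64 * 304 = 19456
total pixels = 19456^2 = 378535936

378535936 pixels


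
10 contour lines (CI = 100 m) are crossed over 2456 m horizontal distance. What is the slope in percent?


elevation change = 10 * 100 = 1000 m
slope = 1000 / 2456 * 100 = 40.7%

40.7%


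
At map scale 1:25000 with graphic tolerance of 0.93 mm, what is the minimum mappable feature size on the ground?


ground = 0.93 mm * 25000 / 1000 = 23.25 m

23.25 m


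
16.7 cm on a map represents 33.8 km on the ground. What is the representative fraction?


ground = 33.8 km = 3380000 cm; RF denominator = ground / map = 3380000 / 16.7 ≈ 202395; RF = 1:202395

1:202395


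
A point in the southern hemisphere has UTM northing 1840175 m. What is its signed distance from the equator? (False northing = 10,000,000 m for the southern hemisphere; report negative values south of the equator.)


For southern: actual = 1840175 - 10000000 = -8159825 m

-8159825 m


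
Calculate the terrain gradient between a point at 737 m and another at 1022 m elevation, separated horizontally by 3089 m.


gradient = (1022 - 737) / 3089 = 285 / 3089 = 0.0923

0.0923


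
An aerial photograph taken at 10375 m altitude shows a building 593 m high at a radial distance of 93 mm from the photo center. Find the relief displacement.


d = h * r / H = 593 * 93 / 10375 = 5.32 mm

5.32 mm


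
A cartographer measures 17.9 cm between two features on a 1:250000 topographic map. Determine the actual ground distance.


ground = 17.9 cm * 250000 / 100 = 44750.0 m = 44.75 km

44.75 km


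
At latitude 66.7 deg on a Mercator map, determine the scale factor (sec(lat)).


SF = 1 / cos(66.7) = 1 / 0.395546 = 2.528

2.528


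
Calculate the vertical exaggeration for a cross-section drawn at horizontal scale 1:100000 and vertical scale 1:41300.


VE = horizontal_scale / vertical_scale = 100000 / 41300 ≈ 2.4

2.4x


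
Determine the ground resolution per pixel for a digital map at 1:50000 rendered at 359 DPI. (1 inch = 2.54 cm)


pixel_cm = 2.54 / 359 ≈ 0.007075 cm
ground = pixel_cm * 50000 / 100 = 2.54 * 50000 / (359 * 100) = 127000 / 35900 ≈ 3.54 m

3.54 m


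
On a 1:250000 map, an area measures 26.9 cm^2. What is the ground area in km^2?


ground_area = 26.9 * (250000/100)^2 = 168125000.0 m^2 = 168.125 km^2

168.125 km^2


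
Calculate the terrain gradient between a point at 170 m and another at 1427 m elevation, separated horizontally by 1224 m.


gradient = (1427 - 170) / 1224 = 1257 / 1224 = 1.027

1.027


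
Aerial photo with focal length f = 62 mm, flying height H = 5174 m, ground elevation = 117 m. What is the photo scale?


scale = f / (H - h) = 62 mm / 5057 m = 62 / 5057000 = 1:81565

1:81565


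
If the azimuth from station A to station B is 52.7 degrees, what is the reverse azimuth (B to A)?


back azimuth = (52.7 + 180) mod 360 = 232.7 degrees

232.7 degrees


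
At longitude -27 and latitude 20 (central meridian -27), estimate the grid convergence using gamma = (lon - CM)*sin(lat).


gamma = (-27 - -27) * sin(20) = 0 * 0.34202 = 0.0 degrees

0.0 degrees


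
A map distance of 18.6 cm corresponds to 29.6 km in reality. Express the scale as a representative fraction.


ground = 29.6 km = 2960000 cm; RF denominator = ground / map = 2960000 / 18.6 ≈ 159140; RF = 1:159140

1:159140


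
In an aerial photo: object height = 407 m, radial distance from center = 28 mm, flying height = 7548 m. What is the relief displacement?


d = h * r / H = 407 * 28 / 7548 = 1.51 mm

1.51 mm


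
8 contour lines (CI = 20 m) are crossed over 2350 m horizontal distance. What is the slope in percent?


elevation change = 8 * 20 = 160 m
slope = 160 / 2350 * 100 = 6.8%

6.8%


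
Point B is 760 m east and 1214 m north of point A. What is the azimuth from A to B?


az = atan2(760, 1214) = 32.0 deg
adjusted to 0-360: 32.0 degrees

32.0 degrees


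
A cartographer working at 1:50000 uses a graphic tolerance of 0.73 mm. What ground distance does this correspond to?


ground = 0.73 mm * 50000 / 1000 = 36.5 m

36.5 m


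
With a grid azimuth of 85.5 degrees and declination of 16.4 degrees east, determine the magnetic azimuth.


magnetic azimuth = grid azimuth - declination (east +ve)
mag_az = 85.5 - 16.4 = 69.1 degrees

69.1 degrees


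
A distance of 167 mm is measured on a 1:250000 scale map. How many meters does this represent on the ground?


ground = 167 mm * 250000 / 1000 = 41750.0 m

41750.0 m


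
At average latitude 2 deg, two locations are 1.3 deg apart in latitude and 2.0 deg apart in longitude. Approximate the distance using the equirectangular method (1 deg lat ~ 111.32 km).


dlat_km = 1.3 * 111.32 = 144.716
dlon_km = 2.0 * 111.32 * cos(2) ≈ 222.504
dist = sqrt(144.716^2 + 222.504^2) ≈ 265.4 km

265.4 km


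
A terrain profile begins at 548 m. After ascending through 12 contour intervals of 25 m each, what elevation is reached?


elevation = 548 + 12 * 25 = 848 m

848 m


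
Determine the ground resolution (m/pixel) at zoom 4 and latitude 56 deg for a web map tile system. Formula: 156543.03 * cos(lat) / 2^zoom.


res = 156543.03 * cos(56) / 2^4 = 156543.03 * 0.5591929 / 16 = 5471.11 m/pixel

5471.11 m/pixel


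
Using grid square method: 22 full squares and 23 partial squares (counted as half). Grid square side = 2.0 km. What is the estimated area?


effective squares = 22 + 23 * 0.5 = 33.5
area = 33.5 * 4.0 = 134.0 km^2

134.0 km^2


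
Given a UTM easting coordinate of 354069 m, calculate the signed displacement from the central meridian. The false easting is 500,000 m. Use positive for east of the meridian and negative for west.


displacement = 354069 - 500000 = -145931 m

-145931 m


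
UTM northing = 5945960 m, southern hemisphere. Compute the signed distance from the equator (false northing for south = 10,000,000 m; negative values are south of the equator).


For southern: actual = 5945960 - 10000000 = -4054040 m

-4054040 m


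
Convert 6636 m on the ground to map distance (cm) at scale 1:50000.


map_cm = 6636 * 100 / 50000 = 13.272 cm ≈ 13.27 cm

13.27 cm


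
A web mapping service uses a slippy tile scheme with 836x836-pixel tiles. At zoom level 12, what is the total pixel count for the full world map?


tiles per axis = 2^12 = 4096
total tiles = 4096^2 = 16777216
pixels per axis = 4096 * 836 = 3424256
total pixels = 3424256^2 = 11725529153536

11725529153536 pixels


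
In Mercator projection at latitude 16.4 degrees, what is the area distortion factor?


area_distortion = 1/cos^2(16.4) = 1.087

1.087


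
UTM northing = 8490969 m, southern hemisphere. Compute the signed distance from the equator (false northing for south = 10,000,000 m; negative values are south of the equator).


For southern: actual = 8490969 - 10000000 = -1509031 m

-1509031 m


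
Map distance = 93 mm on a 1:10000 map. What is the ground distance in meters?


ground = 93 mm * 10000 / 1000 = 930.0 m

930.0 m


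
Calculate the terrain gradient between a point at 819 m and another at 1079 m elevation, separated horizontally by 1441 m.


gradient = (1079 - 819) / 1441 = 260 / 1441 = 0.1804

0.1804


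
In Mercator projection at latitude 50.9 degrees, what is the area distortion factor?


area_distortion = 1/cos^2(50.9) = 2.514

2.514


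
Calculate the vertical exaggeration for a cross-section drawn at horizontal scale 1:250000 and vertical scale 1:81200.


VE = horizontal_scale / vertical_scale = 250000 / 81200 ≈ 3.1

3.1x


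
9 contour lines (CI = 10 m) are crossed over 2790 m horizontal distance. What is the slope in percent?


elevation change = 9 * 10 = 90 m
slope = 90 / 2790 * 100 = 3.2%

3.2%


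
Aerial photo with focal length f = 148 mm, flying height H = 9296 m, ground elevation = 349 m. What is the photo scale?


scale = f / (H - h) = 148 mm / 8947 m = 148 / 8947000 = 1:60453

1:60453


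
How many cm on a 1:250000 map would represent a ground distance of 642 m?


map_cm = 642 * 100 / 250000 = 0.2568 cm ≈ 0.26 cm

0.26 cm


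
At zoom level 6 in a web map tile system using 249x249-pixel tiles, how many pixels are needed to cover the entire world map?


tiles per axis = 2^6 = 64
total tiles = 64^2 = 4096
pixels per axis = 64 * 249 = 15936
total pixels = 15936^2 = 253956096

253956096 pixels


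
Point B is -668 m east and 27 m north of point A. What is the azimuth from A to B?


az = atan2(-668, 27) = -87.7 deg
adjusted to 0-360: 272.3 degrees

272.3 degrees


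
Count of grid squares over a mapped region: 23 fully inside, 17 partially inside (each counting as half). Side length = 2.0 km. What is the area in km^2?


effective squares = 23 + 17 * 0.5 = 31.5
area = 31.5 * 4.0 = 126.0 km^2

126.0 km^2


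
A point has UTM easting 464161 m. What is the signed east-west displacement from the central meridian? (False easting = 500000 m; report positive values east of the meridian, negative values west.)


displacement = 464161 - 500000 = -35839 m

-35839 m


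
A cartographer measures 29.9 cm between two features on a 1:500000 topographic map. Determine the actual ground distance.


ground = 29.9 cm * 500000 / 100 = 149500.0 m = 149.5 km

149.5 km


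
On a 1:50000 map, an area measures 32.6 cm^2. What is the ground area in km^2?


ground_area = 32.6 * (50000/100)^2 = 8150000.0 m^2 = 8.15 km^2

8.15 km^2


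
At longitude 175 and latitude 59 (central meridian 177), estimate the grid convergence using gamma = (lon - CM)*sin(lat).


gamma = (175 - 177) * sin(59) = -2 * 0.857167 = -1.714 degrees

-1.714 degrees


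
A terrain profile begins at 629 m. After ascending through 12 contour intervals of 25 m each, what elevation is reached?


elevation = 629 + 12 * 25 = 929 m

929 m


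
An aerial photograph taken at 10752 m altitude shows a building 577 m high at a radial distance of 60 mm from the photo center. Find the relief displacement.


d = h * r / H = 577 * 60 / 10752 = 3.22 mm

3.22 mm


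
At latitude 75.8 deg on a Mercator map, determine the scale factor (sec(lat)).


SF = 1 / cos(75.8) = 1 / 0.245307 = 4.077

4.077


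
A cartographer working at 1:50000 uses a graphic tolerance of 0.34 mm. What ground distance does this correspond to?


ground = 0.34 mm * 50000 / 1000 = 17.0 m

17.0 m


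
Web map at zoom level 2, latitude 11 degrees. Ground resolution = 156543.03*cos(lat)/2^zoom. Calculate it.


res = 156543.03 * cos(11) / 2^2 = 156543.03 * 0.98162718 / 4 = 38416.72 m/pixel

38416.72 m/pixel


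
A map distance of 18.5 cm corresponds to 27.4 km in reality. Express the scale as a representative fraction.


ground = 27.4 km = 2740000 cm; RF denominator = ground / map = 2740000 / 18.5 ≈ 148108; RF = 1:148108

1:148108


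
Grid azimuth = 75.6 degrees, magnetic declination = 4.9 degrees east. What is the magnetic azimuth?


magnetic azimuth = grid azimuth - declination (east +ve)
mag_az = 75.6 - 4.9 = 70.7 degrees

70.7 degrees


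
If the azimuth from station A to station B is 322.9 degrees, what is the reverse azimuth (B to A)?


back azimuth = (322.9 + 180) mod 360 = 142.9 degrees

142.9 degrees


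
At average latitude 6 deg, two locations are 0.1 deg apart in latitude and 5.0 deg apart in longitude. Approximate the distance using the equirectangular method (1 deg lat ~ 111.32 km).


dlat_km = 0.1 * 111.32 = 11.132
dlon_km = 5.0 * 111.32 * cos(6) ≈ 553.551
dist = sqrt(11.132^2 + 553.551^2) ≈ 553.7 km

553.7 km


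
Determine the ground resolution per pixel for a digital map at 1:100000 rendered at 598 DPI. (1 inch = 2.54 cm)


pixel_cm = 2.54 / 598 ≈ 0.004247 cm
ground = pixel_cm * 100000 / 100 = 2.54 * 100000 / (598 * 100) = 254000 / 59800 ≈ 4.25 m

4.25 m


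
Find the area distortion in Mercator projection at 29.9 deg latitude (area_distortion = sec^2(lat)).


area_distortion = 1/cos^2(29.9) = 1.331

1.331


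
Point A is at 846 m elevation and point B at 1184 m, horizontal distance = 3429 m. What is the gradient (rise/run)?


gradient = (1184 - 846) / 3429 = 338 / 3429 = 0.0986

0.0986


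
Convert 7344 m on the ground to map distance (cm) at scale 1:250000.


map_cm = 7344 * 100 / 250000 = 2.9376 cm ≈ 2.94 cm

2.94 cm


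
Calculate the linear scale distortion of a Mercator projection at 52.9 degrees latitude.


SF = 1 / cos(52.9) = 1 / 0.603208 = 1.658

1.658


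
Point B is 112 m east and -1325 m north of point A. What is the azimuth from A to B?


az = atan2(112, -1325) = 175.2 deg
adjusted to 0-360: 175.2 degrees

175.2 degrees


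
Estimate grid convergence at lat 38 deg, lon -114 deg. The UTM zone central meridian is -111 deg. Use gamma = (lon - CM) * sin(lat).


gamma = (-114 - -111) * sin(38) = -3 * 0.615661 = -1.847 degrees

-1.847 degrees


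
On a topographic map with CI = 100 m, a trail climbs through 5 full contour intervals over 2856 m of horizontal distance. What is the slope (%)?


elevation change = 5 * 100 = 500 m
slope = 500 / 2856 * 100 = 17.5%

17.5%


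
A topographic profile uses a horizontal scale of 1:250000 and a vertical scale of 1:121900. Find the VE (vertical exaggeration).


VE = horizontal_scale / vertical_scale = 250000 / 121900 ≈ 2.1

2.1x


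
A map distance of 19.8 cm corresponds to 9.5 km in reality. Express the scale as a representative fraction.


ground = 9.5 km = 950000 cm; RF denominator = ground / map = 950000 / 19.8 ≈ 47980; RF = 1:47980

1:47980


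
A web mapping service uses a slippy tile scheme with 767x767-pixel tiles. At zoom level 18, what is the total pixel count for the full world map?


tiles per axis = 2^18 = 262144
total tiles = 262144^2 = 68719476736
pixels per axis = 262144 * 767 = 201064448
total pixels = 201064448^2 = 40426912249544704

40426912249544704 pixels


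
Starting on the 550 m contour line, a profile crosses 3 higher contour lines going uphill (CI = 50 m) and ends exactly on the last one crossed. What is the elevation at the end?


elevation = 550 + 3 * 50 = 700 m

700 m


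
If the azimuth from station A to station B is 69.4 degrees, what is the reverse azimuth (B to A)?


back azimuth = (69.4 + 180) mod 360 = 249.4 degrees

249.4 degrees


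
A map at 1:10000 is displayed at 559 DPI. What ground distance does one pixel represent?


pixel_cm = 2.54 / 559 ≈ 0.004544 cm
ground = pixel_cm * 10000 / 100 = 2.54 * 10000 / (559 * 100) = 25400 / 55900 ≈ 0.45 m

0.45 m


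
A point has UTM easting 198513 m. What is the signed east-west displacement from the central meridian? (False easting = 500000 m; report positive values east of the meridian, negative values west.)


displacement = 198513 - 500000 = -301487 m

-301487 m


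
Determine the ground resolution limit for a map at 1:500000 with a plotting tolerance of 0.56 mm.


ground = 0.56 mm * 500000 / 1000 = 280.0 m

280.0 m


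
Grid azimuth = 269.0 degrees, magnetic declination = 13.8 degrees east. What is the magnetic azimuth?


magnetic azimuth = grid azimuth - declination (east +ve)
mag_az = 269.0 - 13.8 = 255.2 degrees

255.2 degrees


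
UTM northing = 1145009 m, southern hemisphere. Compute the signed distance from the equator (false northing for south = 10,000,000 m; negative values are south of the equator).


For southern: actual = 1145009 - 10000000 = -8854991 m

-8854991 m


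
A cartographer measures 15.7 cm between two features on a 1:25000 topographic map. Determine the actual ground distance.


ground = 15.7 cm * 25000 / 100 = 3925.0 m = 3.925 km

3.925 km


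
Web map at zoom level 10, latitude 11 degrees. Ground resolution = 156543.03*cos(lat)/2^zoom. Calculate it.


res = 156543.03 * cos(11) / 2^10 = 156543.03 * 0.98162718 / 1024 = 150.07 m/pixel

150.07 m/pixel


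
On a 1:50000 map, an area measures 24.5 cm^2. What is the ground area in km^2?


ground_area = 24.5 * (50000/100)^2 = 6125000.0 m^2 = 6.125 km^2

6.125 km^2


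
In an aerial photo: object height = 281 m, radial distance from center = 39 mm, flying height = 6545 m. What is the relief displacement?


d = h * r / H = 281 * 39 / 6545 = 1.67 mm

1.67 mm


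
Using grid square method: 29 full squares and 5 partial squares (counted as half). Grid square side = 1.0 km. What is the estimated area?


effective squares = 29 + 5 * 0.5 = 31.5
area = 31.5 * 1.0 = 31.5 km^2

31.5 km^2


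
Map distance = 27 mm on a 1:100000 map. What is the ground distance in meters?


ground = 27 mm * 100000 / 1000 = 2700.0 m

2700.0 m


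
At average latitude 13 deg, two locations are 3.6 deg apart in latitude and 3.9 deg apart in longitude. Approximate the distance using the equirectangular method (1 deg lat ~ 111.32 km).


dlat_km = 3.6 * 111.32 = 400.752
dlon_km = 3.9 * 111.32 * cos(13) ≈ 423.021
dist = sqrt(400.752^2 + 423.021^2) ≈ 582.7 km

582.7 km


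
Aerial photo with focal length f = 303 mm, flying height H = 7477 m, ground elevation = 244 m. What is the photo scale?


scale = f / (H - h) = 303 mm / 7233 m = 303 / 7233000 = 1:23871

1:23871


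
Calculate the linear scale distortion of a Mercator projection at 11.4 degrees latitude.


SF = 1 / cos(11.4) = 1 / 0.980271 = 1.02

1.02


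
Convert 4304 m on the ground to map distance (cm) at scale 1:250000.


map_cm = 4304 * 100 / 250000 = 1.7216 cm ≈ 1.72 cm

1.72 cm


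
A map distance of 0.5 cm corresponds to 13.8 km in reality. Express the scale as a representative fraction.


ground = 13.8 km = 1380000 cm; RF denominator = ground / map = 1380000 / 0.5 = 2760000; RF = 1:2760000

1:2760000


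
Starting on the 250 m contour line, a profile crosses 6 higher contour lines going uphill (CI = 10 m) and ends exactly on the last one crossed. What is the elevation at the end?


elevation = 250 + 6 * 10 = 310 m

310 m


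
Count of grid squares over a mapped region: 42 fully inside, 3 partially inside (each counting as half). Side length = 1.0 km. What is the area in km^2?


effective squares = 42 + 3 * 0.5 = 43.5
area = 43.5 * 1.0 = 43.5 km^2

43.5 km^2


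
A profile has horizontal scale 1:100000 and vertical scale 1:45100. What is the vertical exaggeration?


VE = horizontal_scale / vertical_scale = 100000 / 45100 ≈ 2.2

2.2x


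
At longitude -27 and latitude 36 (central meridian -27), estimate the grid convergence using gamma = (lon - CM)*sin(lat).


gamma = (-27 - -27) * sin(36) = 0 * 0.587785 = 0.0 degrees

0.0 degrees


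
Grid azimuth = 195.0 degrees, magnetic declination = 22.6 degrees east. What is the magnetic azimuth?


magnetic azimuth = grid azimuth - declination (east +ve)
mag_az = 195.0 - 22.6 = 172.4 degrees

172.4 degrees


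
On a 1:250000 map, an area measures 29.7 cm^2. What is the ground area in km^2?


ground_area = 29.7 * (250000/100)^2 = 185625000.0 m^2 = 185.625 km^2

185.625 km^2


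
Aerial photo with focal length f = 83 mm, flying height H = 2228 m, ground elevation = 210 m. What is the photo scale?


scale = f / (H - h) = 83 mm / 2018 m = 83 / 2018000 = 1:24313

1:24313


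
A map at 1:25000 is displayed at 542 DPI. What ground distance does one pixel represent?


pixel_cm = 2.54 / 542 ≈ 0.004686 cm
ground = pixel_cm * 25000 / 100 = 2.54 * 25000 / (542 * 100) = 63500 / 54200 ≈ 1.17 m

1.17 m


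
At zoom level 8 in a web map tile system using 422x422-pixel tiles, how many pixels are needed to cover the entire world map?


tiles per axis = 2^8 = 256
total tiles = 256^2 = 65536
pixels per axis = 256 * 422 = 108032
total pixels = 108032^2 = 11670913024

11670913024 pixels


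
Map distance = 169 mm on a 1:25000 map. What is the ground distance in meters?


ground = 169 mm * 25000 / 1000 = 4225.0 m

4225.0 m


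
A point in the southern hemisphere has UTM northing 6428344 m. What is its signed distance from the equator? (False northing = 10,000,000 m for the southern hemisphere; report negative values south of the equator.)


For southern: actual = 6428344 - 10000000 = -3571656 m

-3571656 m


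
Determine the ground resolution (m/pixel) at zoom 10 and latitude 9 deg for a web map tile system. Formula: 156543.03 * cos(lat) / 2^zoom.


res = 156543.03 * cos(9) / 2^10 = 156543.03 * 0.98768834 / 1024 = 150.99 m/pixel

150.99 m/pixel


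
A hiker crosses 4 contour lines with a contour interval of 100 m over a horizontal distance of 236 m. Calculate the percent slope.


elevation change = 4 * 100 = 400 m
slope = 400 / 236 * 100 = 169.5%

169.5%


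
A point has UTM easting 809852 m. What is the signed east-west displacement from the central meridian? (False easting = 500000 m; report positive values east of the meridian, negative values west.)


displacement = 809852 - 500000 = 309852 m

309852 m


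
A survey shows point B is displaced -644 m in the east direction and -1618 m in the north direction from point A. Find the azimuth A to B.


az = atan2(-644, -1618) = -158.3 deg
adjusted to 0-360: 201.7 degrees

201.7 degrees


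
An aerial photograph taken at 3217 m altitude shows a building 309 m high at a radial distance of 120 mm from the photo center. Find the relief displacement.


d = h * r / H = 309 * 120 / 3217 = 11.53 mm

11.53 mm


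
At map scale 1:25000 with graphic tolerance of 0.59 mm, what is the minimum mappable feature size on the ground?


ground = 0.59 mm * 25000 / 1000 = 14.75 m

14.75 m


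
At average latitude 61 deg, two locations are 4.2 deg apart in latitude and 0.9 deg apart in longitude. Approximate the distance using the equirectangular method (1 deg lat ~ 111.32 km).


dlat_km = 4.2 * 111.32 = 467.544
dlon_km = 0.9 * 111.32 * cos(61) ≈ 48.572
dist = sqrt(467.544^2 + 48.572^2) ≈ 470.1 km

470.1 km


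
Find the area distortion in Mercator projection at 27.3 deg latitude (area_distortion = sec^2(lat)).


area_distortion = 1/cos^2(27.3) = 1.266

1.266


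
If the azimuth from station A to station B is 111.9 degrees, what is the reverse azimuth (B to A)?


back azimuth = (111.9 + 180) mod 360 = 291.9 degrees

291.9 degrees


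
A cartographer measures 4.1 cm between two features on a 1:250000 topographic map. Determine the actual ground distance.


ground = 4.1 cm * 250000 / 100 = 10250.0 m = 10.25 km

10.25 km


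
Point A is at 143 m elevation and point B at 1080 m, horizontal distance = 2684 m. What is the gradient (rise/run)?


gradient = (1080 - 143) / 2684 = 937 / 2684 = 0.3491

0.3491


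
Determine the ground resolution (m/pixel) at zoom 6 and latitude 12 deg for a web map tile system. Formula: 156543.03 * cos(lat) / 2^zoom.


res = 156543.03 * cos(12) / 2^6 = 156543.03 * 0.9781476 / 64 = 2392.53 m/pixel

2392.53 m/pixel


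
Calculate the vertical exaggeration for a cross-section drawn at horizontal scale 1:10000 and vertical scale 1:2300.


VE = horizontal_scale / vertical_scale = 10000 / 2300 ≈ 4.3

4.3x


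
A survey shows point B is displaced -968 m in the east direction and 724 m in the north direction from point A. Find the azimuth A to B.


az = atan2(-968, 724) = -53.2 deg
adjusted to 0-360: 306.8 degrees

306.8 degrees


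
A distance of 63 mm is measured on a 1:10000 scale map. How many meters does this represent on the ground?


ground = 63 mm * 10000 / 1000 = 630.0 m

630.0 m


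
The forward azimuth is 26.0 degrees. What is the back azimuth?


back azimuth = (26.0 + 180) mod 360 = 206.0 degrees

206.0 degrees


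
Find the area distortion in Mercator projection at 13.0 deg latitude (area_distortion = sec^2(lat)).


area_distortion = 1/cos^2(13.0) = 1.053

1.053


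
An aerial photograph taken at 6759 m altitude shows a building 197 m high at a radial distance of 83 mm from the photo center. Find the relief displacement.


d = h * r / H = 197 * 83 / 6759 = 2.42 mm

2.42 mm


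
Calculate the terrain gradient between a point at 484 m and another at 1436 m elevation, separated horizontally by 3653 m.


gradient = (1436 - 484) / 3653 = 952 / 3653 = 0.2606

0.2606


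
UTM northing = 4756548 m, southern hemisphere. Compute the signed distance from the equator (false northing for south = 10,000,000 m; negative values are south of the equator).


For southern: actual = 4756548 - 10000000 = -5243452 m

-5243452 m


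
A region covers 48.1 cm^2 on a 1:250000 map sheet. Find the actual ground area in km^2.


ground_area = 48.1 * (250000/100)^2 = 300625000.0 m^2 = 300.625 km^2

300.625 km^2


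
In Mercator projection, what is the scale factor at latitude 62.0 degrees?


SF = 1 / cos(62.0) = 1 / 0.469472 = 2.13

2.13


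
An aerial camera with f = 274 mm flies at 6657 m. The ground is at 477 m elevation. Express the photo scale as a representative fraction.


scale = f / (H - h) = 274 mm / 6180 m = 274 / 6180000 = 1:22555

1:22555


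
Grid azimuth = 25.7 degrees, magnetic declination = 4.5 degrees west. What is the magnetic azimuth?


magnetic azimuth = grid azimuth - declination (east +ve)
mag_az = 25.7 - -4.5 = 30.2 degrees

30.2 degrees


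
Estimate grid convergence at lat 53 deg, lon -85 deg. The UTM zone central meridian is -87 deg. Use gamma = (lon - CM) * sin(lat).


gamma = (-85 - -87) * sin(53) = 2 * 0.798636 = 1.597 degrees

1.597 degrees


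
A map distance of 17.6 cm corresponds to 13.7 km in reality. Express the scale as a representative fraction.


ground = 13.7 km = 1370000 cm; RF denominator = ground / map = 1370000 / 17.6 ≈ 77841; RF = 1:77841

1:77841


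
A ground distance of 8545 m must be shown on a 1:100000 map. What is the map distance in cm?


map_cm = 8545 * 100 / 100000 = 8.545 cm ≈ 8.55 cm

8.55 cm


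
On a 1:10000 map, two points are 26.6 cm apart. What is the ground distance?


ground = 26.6 cm * 10000 / 100 = 2660.0 m = 2.66 km

2.66 km


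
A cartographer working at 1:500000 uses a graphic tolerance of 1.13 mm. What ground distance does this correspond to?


ground = 1.13 mm * 500000 / 1000 = 565.0 m

565.0 m


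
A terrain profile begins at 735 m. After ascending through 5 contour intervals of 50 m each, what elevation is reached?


elevation = 735 + 5 * 50 = 985 m

985 m


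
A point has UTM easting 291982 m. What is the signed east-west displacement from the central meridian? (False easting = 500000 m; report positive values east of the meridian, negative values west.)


displacement = 291982 - 500000 = -208018 m

-208018 m


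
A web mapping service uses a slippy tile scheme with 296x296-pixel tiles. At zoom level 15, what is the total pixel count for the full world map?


tiles per axis = 2^15 = 32768
total tiles = 32768^2 = 1073741824
pixels per axis = 32768 * 296 = 9699328
total pixels = 9699328^2 = 94076963651584

94076963651584 pixels


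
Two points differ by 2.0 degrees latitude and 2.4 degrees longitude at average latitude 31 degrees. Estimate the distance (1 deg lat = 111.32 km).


dlat_km = 2.0 * 111.32 = 222.64
dlon_km = 2.4 * 111.32 * cos(31) ≈ 229.008
dist = sqrt(222.64^2 + 229.008^2) ≈ 319.4 km

319.4 km


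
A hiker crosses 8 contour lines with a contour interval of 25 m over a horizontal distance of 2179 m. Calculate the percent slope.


elevation change = 8 * 25 = 200 m
slope = 200 / 2179 * 100 = 9.2%

9.2%


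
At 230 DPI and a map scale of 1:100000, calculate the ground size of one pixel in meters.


pixel_cm = 2.54 / 230 ≈ 0.011043 cm
ground = pixel_cm * 100000 / 100 = 2.54 * 100000 / (230 * 100) = 254000 / 23000 ≈ 11.04 m

11.04 m


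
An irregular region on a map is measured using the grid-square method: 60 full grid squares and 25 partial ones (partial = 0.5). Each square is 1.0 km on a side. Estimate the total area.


effective squares = 60 + 25 * 0.5 = 72.5
area = 72.5 * 1.0 = 72.5 km^2

72.5 km^2


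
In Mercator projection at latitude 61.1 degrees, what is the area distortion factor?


area_distortion = 1/cos^2(61.1) = 4.282

4.282


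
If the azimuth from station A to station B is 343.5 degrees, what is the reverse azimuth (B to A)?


back azimuth = (343.5 + 180) mod 360 = 163.5 degrees

163.5 degrees


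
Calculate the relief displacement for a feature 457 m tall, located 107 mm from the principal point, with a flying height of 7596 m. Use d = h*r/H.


d = h * r / H = 457 * 107 / 7596 = 6.44 mm

6.44 mm


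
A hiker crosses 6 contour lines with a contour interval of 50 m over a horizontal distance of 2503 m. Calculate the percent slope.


elevation change = 6 * 50 = 300 m
slope = 300 / 2503 * 100 = 12.0%

12.0%


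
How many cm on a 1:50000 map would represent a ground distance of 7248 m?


map_cm = 7248 * 100 / 50000 = 14.496 cm ≈ 14.5 cm

14.5 cm


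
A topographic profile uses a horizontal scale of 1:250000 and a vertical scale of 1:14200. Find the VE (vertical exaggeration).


VE = horizontal_scale / vertical_scale = 250000 / 14200 ≈ 17.6

17.6x


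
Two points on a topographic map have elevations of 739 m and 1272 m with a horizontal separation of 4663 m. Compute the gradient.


gradient = (1272 - 739) / 4663 = 533 / 4663 = 0.1143

0.1143


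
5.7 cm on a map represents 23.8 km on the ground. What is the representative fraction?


ground = 23.8 km = 2380000 cm; RF denominator = ground / map = 2380000 / 5.7 ≈ 417544; RF = 1:417544

1:417544


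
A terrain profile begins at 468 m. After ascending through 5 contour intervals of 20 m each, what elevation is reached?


elevation = 468 + 5 * 20 = 568 m

568 m


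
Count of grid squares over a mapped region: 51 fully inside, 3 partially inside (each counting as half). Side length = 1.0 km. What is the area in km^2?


effective squares = 51 + 3 * 0.5 = 52.5
area = 52.5 * 1.0 = 52.5 km^2

52.5 km^2


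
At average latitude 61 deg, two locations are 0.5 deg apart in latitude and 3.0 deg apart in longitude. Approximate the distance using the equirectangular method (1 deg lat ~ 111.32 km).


dlat_km = 0.5 * 111.32 = 55.66
dlon_km = 3.0 * 111.32 * cos(61) ≈ 161.907
dist = sqrt(55.66^2 + 161.907^2) ≈ 171.2 km

171.2 km


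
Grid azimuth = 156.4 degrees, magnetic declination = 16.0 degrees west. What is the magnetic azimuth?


magnetic azimuth = grid azimuth - declination (east +ve)
mag_az = 156.4 - -16.0 = 172.4 degrees

172.4 degrees
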